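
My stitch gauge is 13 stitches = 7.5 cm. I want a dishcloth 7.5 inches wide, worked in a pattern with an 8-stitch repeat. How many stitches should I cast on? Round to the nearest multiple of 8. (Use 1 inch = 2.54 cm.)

Cast on 32 stitches.

7.5 in = 7.5 × 2.54 = 19.05 cm.
13 / 7.5 = 1.733 sts/cm.
19.05 × 1.733 = 33.02 sts.
→ 32.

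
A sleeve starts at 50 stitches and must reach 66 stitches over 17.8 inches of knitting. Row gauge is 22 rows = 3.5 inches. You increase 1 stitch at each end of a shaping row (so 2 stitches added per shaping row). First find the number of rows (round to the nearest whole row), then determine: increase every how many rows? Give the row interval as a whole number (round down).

Increase every 14th row.

Rows = 17.8 × 6.286 = 111.9 → 112 rows.
Stitches to add: 16 → 8 shaping rows (at 2 st each).
112 / 8 = 14.00 → every 14 rows.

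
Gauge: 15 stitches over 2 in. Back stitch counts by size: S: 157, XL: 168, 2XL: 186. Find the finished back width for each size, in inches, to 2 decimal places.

S 20.93 inches; XL 22.40 inches; 2XL 24.80 inches.

15/2 = 7.5 sts per in.
S: 157 / 7.5 = 20.933 → 20.93 in.
XL: 168 / 7.5 = 22.400 → 22.40 in.
2XL: 186 / 7.5 = 24.800 → 24.80 in.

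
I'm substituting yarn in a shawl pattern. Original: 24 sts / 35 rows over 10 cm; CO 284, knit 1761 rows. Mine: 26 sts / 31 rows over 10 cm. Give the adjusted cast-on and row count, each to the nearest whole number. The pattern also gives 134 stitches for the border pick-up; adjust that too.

Cast on 308 stitches; work 1560 rows; border pick-up 145 stitches.

Stitches: 284 × 26/24 = 307.67 → 308.
Rows: 1761 × 31/35 = 1559.74 → 1560.
border pick-up: 134 × 26/24 = 145.17 → 145.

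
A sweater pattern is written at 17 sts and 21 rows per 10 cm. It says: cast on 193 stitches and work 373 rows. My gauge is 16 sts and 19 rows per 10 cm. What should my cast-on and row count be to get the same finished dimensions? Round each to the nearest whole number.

Cast on 182 stitches; work 337 rows.

Stitches: 193 × 16/17 = 181.65 → 182.
Rows: 373 × 19/21 = 337.48 → 337.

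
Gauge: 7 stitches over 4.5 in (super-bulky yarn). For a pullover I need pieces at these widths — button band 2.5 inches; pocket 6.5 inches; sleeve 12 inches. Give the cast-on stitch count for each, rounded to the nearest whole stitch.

Rate = 7/4.5 = 1.556 sts per in.
button band: 2.5 × 1.556 = 3.89 → 4.
pocket: 6.5 × 1.556 = 10.11 → 10.
sleeve: 12 × 1.556 = 18.67 → 19.

button band 4; pocket 10; sleeve 19.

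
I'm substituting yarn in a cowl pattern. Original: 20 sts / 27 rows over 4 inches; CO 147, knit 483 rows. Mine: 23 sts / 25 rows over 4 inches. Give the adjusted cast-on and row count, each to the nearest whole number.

Stitches: 147 × 23/20 = 169.05 → 169.
Rows: 483 × 25/27 = 447.22 → 447.

Cast on 169 stitches; work 447 rows.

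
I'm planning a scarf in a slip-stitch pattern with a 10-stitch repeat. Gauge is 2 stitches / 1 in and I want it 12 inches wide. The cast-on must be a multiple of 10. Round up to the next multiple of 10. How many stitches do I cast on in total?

Cast on 30 stitches.

2 / 1 = 2 sts per inch.
12 × 2 = 24.00 sts.
Next multiple of 10: 30.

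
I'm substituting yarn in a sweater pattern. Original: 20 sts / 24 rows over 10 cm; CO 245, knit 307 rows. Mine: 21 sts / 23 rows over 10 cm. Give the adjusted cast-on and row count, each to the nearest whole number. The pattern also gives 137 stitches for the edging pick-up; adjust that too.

Cast on 257 stitches; work 294 rows; edging pick-up 144 stitches.

Stitches: 245 × 21/20 = 257.25 → 257.
Rows: 307 × 23/24 = 294.21 → 294.
edging pick-up: 137 × 21/20 = 143.85 → 144.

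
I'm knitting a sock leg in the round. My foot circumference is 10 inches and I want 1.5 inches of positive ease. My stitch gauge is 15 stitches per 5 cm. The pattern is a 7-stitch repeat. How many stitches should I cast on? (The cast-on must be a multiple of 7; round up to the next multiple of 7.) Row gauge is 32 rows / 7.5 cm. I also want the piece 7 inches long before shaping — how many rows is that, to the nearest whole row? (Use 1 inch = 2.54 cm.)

Finished = 10 + 1.5 = 11.5 inches.
11.5 inches × 2.54 = 29.21 cm.
15/5 = 3 sts per cm; 29.21 × 3 = 87.63 sts.
Next multiple of 7 → 91.
7 inches = 17.78 cm; × 4.267 = 75.86 → 76 rows.

Cast on 91 stitches; work 76 rows.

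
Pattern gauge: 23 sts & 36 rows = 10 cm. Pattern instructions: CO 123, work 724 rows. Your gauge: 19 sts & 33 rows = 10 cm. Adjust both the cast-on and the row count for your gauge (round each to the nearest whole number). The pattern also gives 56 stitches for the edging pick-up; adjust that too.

Cast on 102 stitches; work 664 rows; edging pick-up 46 stitches.

Stitches: 123 × 19/23 = 101.61 → 102.
Rows: 724 × 33/36 = 663.67 → 664.
edging pick-up: 56 × 19/23 = 46.26 → 46.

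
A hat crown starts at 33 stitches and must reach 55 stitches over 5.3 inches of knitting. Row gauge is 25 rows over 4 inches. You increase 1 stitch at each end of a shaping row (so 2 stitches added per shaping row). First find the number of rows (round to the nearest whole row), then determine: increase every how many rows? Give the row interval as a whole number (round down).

Rows = 5.3 × 6.25 = 33.1 → 33 rows.
Stitches to add: 22 → 11 shaping rows (at 2 st each).
33 / 11 = 3.00 → every 3 rows.

Increase every 3rd row.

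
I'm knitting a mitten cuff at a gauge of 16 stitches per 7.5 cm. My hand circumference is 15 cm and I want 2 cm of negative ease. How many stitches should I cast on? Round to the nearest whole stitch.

Finished = 15 − 2 = 13 cm.
16 / 7.5 = 2.133 sts per cm.
13.00 × 2.133 = 27.73 sts.
→ 28 sts.

CO 28 sts.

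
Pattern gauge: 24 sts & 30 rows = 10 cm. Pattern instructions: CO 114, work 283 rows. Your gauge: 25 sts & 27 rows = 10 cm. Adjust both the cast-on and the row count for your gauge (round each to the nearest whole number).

Cast on 119 stitches; work 255 rows.

Stitches: 114 × 25/24 = 118.75 → 119.
Rows: 283 × 27/30 = 254.70 → 255.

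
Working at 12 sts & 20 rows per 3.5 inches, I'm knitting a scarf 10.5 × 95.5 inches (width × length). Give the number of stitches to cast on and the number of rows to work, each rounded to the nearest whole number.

Cast on 36 stitches and work 546 rows.

Stitch gauge = 12/3.5 = 3.429 sts/in; 10.5 × 3.429 = 36.00 → 36 sts.
Row gauge = 20/3.5 = 5.714 rows/in; 95.5 × 5.714 = 545.71 → 546 rows.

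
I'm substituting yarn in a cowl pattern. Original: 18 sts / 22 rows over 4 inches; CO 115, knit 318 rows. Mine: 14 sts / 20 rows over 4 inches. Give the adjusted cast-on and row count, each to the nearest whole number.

Stitches: 115 × 14/18 = 89.44 → 89.
Rows: 318 × 20/22 = 289.09 → 289.

Cast on 89 stitches; work 289 rows.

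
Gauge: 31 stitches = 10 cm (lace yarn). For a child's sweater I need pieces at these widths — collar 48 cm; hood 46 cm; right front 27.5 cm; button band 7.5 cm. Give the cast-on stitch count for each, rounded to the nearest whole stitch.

Rate = 31/10 = 3.1 sts per cm.
collar: 48 × 3.1 = 148.80 → 149.
hood: 46 × 3.1 = 142.60 → 143.
right front: 27.5 × 3.1 = 85.25 → 85.
button band: 7.5 × 3.1 = 23.25 → 23.

collar 149; hood 143; right front 85; button band 23.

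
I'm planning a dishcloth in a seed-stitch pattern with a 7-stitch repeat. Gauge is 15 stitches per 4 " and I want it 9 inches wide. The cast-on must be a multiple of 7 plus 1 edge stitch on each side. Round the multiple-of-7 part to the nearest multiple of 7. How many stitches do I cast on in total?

15 / 4 = 3.75 sts per inch.
9 × 3.75 = 33.75 sts.
Less 2 edge sts → 31.75 for the repeat.
Nearest multiple of 7: 35.
Add back 2 edge sts → 37.

Cast on 37 stitches.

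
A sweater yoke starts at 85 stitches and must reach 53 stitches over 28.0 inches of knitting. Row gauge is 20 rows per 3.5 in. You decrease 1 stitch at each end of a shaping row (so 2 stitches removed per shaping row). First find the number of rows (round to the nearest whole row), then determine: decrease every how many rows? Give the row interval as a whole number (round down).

Decrease every 10th row.

Rows = 28.0 × 5.714 = 160.0 → 160 rows.
Stitches to remove: 32 → 16 shaping rows (at 2 st each).
160 / 16 = 10.00 → every 10 rows.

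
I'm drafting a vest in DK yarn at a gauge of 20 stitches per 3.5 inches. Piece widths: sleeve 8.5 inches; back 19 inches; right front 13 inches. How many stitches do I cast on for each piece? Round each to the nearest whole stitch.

Rate = 20/3.5 = 5.714 sts per in.
sleeve: 8.5 × 5.714 = 48.57 → 49.
back: 19 × 5.714 = 108.57 → 109.
right front: 13 × 5.714 = 74.29 → 74.

sleeve 49; back 109; right front 74.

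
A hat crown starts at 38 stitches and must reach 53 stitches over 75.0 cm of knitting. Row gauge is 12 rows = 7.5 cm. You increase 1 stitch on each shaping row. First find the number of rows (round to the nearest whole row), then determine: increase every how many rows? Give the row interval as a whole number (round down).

Rows = 75.0 × 1.6 = 120.0 → 120 rows.
Stitches to add: 15 → 15 shaping rows (at 1 st each).
120 / 15 = 8.00 → every 8 rows.

Increase every 8th row.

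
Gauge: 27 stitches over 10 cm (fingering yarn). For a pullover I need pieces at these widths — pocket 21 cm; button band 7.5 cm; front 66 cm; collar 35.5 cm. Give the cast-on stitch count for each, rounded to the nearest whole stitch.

Rate = 27/10 = 2.7 sts per cm.
pocket: 21 × 2.7 = 56.70 → 57.
button band: 7.5 × 2.7 = 20.25 → 20.
front: 66 × 2.7 = 178.20 → 178.
collar: 35.5 × 2.7 = 95.85 → 96.

pocket 57; button band 20; front 178; collar 96.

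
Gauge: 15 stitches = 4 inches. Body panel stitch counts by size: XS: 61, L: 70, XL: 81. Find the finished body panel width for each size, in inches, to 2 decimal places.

XS 16.27 inches; L 18.67 inches; XL 21.60 inches.

15/4 = 3.75 sts per in.
XS: 61 / 3.75 = 16.267 → 16.27 in.
L: 70 / 3.75 = 18.667 → 18.67 in.
XL: 81 / 3.75 = 21.600 → 21.60 in.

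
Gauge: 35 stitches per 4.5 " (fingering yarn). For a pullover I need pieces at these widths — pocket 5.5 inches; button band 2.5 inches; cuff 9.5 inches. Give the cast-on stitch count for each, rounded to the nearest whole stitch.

Rate = 35/4.5 = 7.778 sts per in.
pocket: 5.5 × 7.778 = 42.78 → 43.
button band: 2.5 × 7.778 = 19.44 → 19.
cuff: 9.5 × 7.778 = 73.89 → 74.

pocket 43; button band 19; cuff 74.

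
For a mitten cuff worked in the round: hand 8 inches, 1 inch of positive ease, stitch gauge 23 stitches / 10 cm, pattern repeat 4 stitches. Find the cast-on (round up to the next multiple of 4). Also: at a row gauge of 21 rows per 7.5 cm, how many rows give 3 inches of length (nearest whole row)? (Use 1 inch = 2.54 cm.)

Finished = 8 + 1 = 9 inches.
9 inches × 2.54 = 22.86 cm.
23/10 = 2.3 sts per cm; 22.86 × 2.3 = 52.58 sts.
Next multiple of 4 → 56.
3 inches = 7.62 cm; × 2.8 = 21.34 → 21 rows.

Cast on 56 stitches; work 21 rows.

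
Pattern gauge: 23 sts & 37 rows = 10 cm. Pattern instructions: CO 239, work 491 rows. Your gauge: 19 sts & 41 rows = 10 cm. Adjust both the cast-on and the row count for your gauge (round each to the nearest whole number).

Cast on 197 stitches; work 544 rows.

Stitches: 239 × 19/23 = 197.43 → 197.
Rows: 491 × 41/37 = 544.08 → 544.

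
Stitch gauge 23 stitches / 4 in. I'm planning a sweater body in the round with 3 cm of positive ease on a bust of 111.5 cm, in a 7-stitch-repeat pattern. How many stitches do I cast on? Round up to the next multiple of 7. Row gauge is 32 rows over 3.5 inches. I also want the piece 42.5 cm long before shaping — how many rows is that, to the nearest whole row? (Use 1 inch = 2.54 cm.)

Finished = 111.5 + 3 = 114.5 cm.
114.5 cm × 1/2.54 = 45.08 inches.
23/4 = 5.75 sts per in; 45.08 × 5.75 = 259.20 sts.
Next multiple of 7 → 266.
42.5 cm = 16.73 inches; × 9.143 = 152.98 → 153 rows.

Cast on 266 stitches; work 153 rows.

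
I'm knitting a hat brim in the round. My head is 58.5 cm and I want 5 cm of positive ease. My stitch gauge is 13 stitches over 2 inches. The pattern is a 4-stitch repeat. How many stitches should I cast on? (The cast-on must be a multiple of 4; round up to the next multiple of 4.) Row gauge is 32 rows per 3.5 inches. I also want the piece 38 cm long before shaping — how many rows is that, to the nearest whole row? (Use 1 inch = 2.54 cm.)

Finished = 58.5 + 5 = 63.5 cm.
63.5 cm × 1/2.54 = 25.00 inches.
13/2 = 6.5 sts per in; 25.00 × 6.5 = 162.50 sts.
Next multiple of 4 → 164.
38 cm = 14.96 inches; × 9.143 = 136.78 → 137 rows.

Cast on 164 stitches; work 137 rows.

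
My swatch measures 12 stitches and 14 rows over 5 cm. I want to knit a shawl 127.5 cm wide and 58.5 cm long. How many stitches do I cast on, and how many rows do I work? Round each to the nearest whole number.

Stitch gauge = 12/5 = 2.4 sts/cm; 127.5 × 2.4 = 306.00 → 306 sts.
Row gauge = 14/5 = 2.8 rows/cm; 58.5 × 2.8 = 163.80 → 164 rows.

Cast on 306 stitches and work 164 rows.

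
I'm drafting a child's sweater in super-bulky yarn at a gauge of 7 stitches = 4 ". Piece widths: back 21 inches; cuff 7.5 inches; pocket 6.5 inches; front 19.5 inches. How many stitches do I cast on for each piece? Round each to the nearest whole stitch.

Rate = 7/4 = 1.75 sts per in.
back: 21 × 1.75 = 36.75 → 37.
cuff: 7.5 × 1.75 = 13.12 → 13.
pocket: 6.5 × 1.75 = 11.38 → 11.
front: 19.5 × 1.75 = 34.12 → 34.

back 37; cuff 13; pocket 11; front 34.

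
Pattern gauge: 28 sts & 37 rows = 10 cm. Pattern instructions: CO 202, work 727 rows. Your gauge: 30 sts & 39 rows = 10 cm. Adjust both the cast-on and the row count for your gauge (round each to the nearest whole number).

Stitches: 202 × 30/28 = 216.43 → 216.
Rows: 727 × 39/37 = 766.30 → 766.

Cast on 216 stitches; work 766 rows.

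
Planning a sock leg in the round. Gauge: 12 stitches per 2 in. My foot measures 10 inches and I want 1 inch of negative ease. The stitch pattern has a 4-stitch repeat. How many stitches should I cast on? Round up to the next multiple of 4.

Finished = 10 − 1 = 9 inches.
12 / 2 = 6 sts/in.
9 × 6 = 54.00 sts.
Next multiple of 4: 56.

56 stitches.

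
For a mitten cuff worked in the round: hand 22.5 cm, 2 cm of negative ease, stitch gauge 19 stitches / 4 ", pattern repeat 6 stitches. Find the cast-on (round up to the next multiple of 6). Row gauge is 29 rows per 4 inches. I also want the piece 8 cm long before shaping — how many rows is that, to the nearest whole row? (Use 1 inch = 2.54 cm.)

Cast on 42 stitches; work 23 rows.

Finished = 22.5 − 2 = 20.5 cm.
20.5 cm × 1/2.54 = 8.07 inches.
19/4 = 4.75 sts per in; 8.07 × 4.75 = 38.34 sts.
Next multiple of 6 → 42.
8 cm = 3.15 inches; × 7.25 = 22.83 → 23 rows.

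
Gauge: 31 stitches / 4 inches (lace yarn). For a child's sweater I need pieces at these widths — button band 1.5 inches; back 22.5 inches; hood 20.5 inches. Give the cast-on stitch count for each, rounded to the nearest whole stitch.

button band 12; back 174; hood 159.

Rate = 31/4 = 7.75 sts per in.
button band: 1.5 × 7.75 = 11.62 → 12.
back: 22.5 × 7.75 = 174.38 → 174.
hood: 20.5 × 7.75 = 158.88 → 159.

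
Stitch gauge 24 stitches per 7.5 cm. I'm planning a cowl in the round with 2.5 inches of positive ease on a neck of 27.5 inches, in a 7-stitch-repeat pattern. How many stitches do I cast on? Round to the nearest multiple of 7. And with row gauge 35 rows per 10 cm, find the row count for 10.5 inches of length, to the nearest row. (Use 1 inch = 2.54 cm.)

Finished = 27.5 + 2.5 = 30 inches.
30 inches × 2.54 = 76.20 cm.
24/7.5 = 3.2 sts per cm; 76.20 × 3.2 = 243.84 sts.
Nearest multiple of 7 → 245.
10.5 inches = 26.67 cm; × 3.5 = 93.34 → 93 rows.

Cast on 245 stitches; work 93 rows.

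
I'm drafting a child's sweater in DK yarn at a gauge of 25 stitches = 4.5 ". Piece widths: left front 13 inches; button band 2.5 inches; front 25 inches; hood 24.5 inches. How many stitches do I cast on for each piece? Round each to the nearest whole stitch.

Rate = 25/4.5 = 5.556 sts per in.
left front: 13 × 5.556 = 72.22 → 72.
button band: 2.5 × 5.556 = 13.89 → 14.
front: 25 × 5.556 = 138.89 → 139.
hood: 24.5 × 5.556 = 136.11 → 136.

left front 72; button band 14; front 139; hood 136.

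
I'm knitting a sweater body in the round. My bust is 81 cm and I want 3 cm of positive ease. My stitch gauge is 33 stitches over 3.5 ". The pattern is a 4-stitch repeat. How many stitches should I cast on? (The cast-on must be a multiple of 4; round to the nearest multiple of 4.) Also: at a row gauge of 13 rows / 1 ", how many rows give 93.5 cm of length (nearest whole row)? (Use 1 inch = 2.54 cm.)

Cast on 312 stitches; work 479 rows.

Finished = 81 + 3 = 84 cm.
84 cm × 1/2.54 = 33.07 inches.
33/3.5 = 9.429 sts per in; 33.07 × 9.429 = 311.81 sts.
Nearest multiple of 4 → 312.
93.5 cm = 36.81 inches; × 13 = 478.54 → 479 rows.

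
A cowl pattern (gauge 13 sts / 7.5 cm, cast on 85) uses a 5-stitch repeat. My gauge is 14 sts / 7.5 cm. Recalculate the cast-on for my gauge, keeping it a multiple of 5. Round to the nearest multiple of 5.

90 stitches.

85 × 14 / 13 = 91.54.
Nearest multiple of 5: 90.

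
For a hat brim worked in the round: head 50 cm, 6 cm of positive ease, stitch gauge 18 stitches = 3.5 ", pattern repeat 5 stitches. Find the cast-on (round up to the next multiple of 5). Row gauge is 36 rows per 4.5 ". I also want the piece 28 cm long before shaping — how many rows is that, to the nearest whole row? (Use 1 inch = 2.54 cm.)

Cast on 115 stitches; work 88 rows.

Finished = 50 + 6 = 56 cm.
56 cm × 1/2.54 = 22.05 inches.
18/3.5 = 5.143 sts per in; 22.05 × 5.143 = 113.39 sts.
Next multiple of 5 → 115.
28 cm = 11.02 inches; × 8 = 88.19 → 88 rows.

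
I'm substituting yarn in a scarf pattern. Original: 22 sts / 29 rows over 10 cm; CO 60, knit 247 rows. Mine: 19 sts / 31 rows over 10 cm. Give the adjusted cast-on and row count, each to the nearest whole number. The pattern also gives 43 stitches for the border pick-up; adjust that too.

Cast on 52 stitches; work 264 rows; border pick-up 37 stitches.

Stitches: 60 × 19/22 = 51.82 → 52.
Rows: 247 × 31/29 = 264.03 → 264.
border pick-up: 43 × 19/22 = 37.14 → 37.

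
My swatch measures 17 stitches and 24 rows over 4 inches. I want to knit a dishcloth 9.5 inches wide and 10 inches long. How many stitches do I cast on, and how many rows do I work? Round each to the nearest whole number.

Cast on 40 stitches and work 60 rows.

Stitch gauge = 17/4 = 4.25 sts/in; 9.5 × 4.25 = 40.38 → 40 sts.
Row gauge = 24/4 = 6 rows/in; 10 × 6 = 60.00 → 60 rows.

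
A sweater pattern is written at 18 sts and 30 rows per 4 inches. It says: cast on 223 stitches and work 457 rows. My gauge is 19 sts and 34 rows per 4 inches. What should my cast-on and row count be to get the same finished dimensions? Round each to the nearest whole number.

Cast on 235 stitches; work 518 rows.

Stitches: 223 × 19/18 = 235.39 → 235.
Rows: 457 × 34/30 = 517.93 → 518.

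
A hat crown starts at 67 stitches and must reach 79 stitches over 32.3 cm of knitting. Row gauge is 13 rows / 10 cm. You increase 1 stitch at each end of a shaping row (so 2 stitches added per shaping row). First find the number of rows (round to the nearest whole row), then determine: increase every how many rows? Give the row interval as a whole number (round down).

Increase every 7th row.

Rows = 32.3 × 1.3 = 42.0 → 42 rows.
Stitches to add: 12 → 6 shaping rows (at 2 st each).
42 / 6 = 7.00 → every 7 rows.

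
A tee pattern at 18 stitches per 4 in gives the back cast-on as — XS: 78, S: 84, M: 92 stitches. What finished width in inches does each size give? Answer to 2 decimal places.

18/4 = 4.5 sts per in.
XS: 78 / 4.5 = 17.333 → 17.33 in.
S: 84 / 4.5 = 18.667 → 18.67 in.
M: 92 / 4.5 = 20.444 → 20.44 in.

XS 17.33 inches; S 18.67 inches; M 20.44 inches.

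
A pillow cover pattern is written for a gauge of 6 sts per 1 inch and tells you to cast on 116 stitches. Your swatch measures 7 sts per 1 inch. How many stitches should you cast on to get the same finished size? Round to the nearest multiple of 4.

Cast on 136 stitches.

Scale factor = 7 / 6 = 1.167.
116 × 7 / 6 = 135.33 sts.
→ 136 sts.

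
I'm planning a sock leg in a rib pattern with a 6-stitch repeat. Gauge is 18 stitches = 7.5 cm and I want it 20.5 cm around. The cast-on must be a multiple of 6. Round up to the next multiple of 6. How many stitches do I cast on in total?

18 / 7.5 = 2.4 sts per cm.
20.5 × 2.4 = 49.20 sts.
Next multiple of 6: 54.

CO 54 sts.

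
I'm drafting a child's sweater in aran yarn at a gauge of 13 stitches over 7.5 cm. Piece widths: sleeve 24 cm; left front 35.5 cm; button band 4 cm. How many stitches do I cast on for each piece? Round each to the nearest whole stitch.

Rate = 13/7.5 = 1.733 sts per cm.
sleeve: 24 × 1.733 = 41.60 → 42.
left front: 35.5 × 1.733 = 61.53 → 62.
button band: 4 × 1.733 = 6.93 → 7.

sleeve 42; left front 62; button band 7.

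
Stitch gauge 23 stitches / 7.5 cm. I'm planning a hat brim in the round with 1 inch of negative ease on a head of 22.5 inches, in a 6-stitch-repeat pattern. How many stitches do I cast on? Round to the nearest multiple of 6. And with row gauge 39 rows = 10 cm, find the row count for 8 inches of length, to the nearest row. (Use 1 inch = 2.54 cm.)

Cast on 168 stitches; work 79 rows.

Finished = 22.5 − 1 = 21.5 inches.
21.5 inches × 2.54 = 54.61 cm.
23/7.5 = 3.067 sts per cm; 54.61 × 3.067 = 167.47 sts.
Nearest multiple of 6 → 168.
8 inches = 20.32 cm; × 3.9 = 79.25 → 79 rows.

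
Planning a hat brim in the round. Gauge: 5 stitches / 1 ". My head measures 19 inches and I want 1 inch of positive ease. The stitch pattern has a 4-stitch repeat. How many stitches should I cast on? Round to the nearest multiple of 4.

Finished = 19 + 1 = 20 inches.
5 / 1 = 5 sts/in.
20 × 5 = 100.00 sts.
Nearest multiple of 4: 100.

CO 100 sts.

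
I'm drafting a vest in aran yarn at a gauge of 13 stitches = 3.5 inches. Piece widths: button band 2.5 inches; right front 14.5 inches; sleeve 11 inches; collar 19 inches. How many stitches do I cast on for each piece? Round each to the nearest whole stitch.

Rate = 13/3.5 = 3.714 sts per in.
button band: 2.5 × 3.714 = 9.29 → 9.
right front: 14.5 × 3.714 = 53.86 → 54.
sleeve: 11 × 3.714 = 40.86 → 41.
collar: 19 × 3.714 = 70.57 → 71.

button band 9; right front 54; sleeve 41; collar 71.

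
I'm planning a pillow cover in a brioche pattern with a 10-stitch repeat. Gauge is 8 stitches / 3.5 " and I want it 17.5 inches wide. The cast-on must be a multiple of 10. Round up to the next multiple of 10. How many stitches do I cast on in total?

CO 40 sts.

8 / 3.5 = 2.286 sts per inch.
17.5 × 2.286 = 40.00 sts.
Next multiple of 10: 40.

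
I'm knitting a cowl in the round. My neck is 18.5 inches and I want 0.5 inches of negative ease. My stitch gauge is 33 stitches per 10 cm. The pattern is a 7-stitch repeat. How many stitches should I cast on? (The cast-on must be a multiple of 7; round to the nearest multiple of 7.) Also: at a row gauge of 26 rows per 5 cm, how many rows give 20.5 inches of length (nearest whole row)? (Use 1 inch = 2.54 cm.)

Cast on 154 stitches; work 271 rows.

Finished = 18.5 − 0.5 = 18 inches.
18 inches × 2.54 = 45.72 cm.
33/10 = 3.3 sts per cm; 45.72 × 3.3 = 150.88 sts.
Nearest multiple of 7 → 154.
20.5 inches = 52.07 cm; × 5.2 = 270.76 → 271 rows.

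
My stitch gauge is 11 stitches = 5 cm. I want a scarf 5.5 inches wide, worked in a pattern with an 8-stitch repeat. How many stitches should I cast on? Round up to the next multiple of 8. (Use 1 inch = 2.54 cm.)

5.5 in = 5.5 × 2.54 = 13.97 cm.
11 / 5 = 2.2 sts/cm.
13.97 × 2.2 = 30.73 sts.
→ 32.

32 stitches.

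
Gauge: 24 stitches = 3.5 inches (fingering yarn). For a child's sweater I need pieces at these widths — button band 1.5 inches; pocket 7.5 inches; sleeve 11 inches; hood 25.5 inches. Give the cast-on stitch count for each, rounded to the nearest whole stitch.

Rate = 24/3.5 = 6.857 sts per in.
button band: 1.5 × 6.857 = 10.29 → 10.
pocket: 7.5 × 6.857 = 51.43 → 51.
sleeve: 11 × 6.857 = 75.43 → 75.
hood: 25.5 × 6.857 = 174.86 → 175.

button band 10; pocket 51; sleeve 75; hood 175.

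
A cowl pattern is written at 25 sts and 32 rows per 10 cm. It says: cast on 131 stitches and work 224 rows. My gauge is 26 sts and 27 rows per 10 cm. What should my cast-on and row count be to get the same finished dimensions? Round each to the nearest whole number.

Cast on 136 stitches; work 189 rows.

Stitches: 131 × 26/25 = 136.24 → 136.
Rows: 224 × 27/32 = 189.00 → 189.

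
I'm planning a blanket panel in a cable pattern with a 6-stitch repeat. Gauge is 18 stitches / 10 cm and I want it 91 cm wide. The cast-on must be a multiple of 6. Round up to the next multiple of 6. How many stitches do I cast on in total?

CO 168 sts.

18 / 10 = 1.8 sts per cm.
91 × 1.8 = 163.80 sts.
Next multiple of 6: 168.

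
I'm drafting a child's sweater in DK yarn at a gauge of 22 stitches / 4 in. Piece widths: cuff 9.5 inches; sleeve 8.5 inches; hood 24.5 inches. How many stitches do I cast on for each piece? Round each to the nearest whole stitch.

cuff 52; sleeve 47; hood 135.

Rate = 22/4 = 5.5 sts per in.
cuff: 9.5 × 5.5 = 52.25 → 52.
sleeve: 8.5 × 5.5 = 46.75 → 47.
hood: 24.5 × 5.5 = 134.75 → 135.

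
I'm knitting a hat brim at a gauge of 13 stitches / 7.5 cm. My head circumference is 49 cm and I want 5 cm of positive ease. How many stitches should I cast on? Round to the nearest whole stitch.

Cast on 94 stitches.

Finished = 49 + 5 = 54 cm.
13 / 7.5 = 1.733 sts per cm.
54.00 × 1.733 = 93.60 sts.
→ 94 sts.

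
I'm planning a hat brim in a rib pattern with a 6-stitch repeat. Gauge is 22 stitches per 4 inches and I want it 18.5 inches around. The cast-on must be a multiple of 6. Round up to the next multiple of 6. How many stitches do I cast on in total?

22 / 4 = 5.5 sts per inch.
18.5 × 5.5 = 101.75 sts.
Next multiple of 6: 102.

102 stitches.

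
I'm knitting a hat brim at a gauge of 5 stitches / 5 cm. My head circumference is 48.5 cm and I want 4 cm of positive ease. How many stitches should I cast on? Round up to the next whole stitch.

Finished = 48.5 + 4 = 52.5 cm.
5 / 5 = 1 sts per cm.
52.50 × 1 = 52.50 sts.
→ 53 sts.

53 stitches.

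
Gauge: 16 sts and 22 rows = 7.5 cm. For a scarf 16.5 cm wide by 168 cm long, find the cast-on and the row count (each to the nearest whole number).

Stitch gauge = 16/7.5 = 2.133 sts/cm; 16.5 × 2.133 = 35.20 → 35 sts.
Row gauge = 22/7.5 = 2.933 rows/cm; 168 × 2.933 = 492.80 → 493 rows.

Cast on 35 stitches and work 493 rows.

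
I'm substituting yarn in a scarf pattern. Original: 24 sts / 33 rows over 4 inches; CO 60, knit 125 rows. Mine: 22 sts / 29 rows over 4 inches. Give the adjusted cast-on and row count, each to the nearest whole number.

Stitches: 60 × 22/24 = 55.00 → 55.
Rows: 125 × 29/33 = 109.85 → 110.

Cast on 55 stitches; work 110 rows.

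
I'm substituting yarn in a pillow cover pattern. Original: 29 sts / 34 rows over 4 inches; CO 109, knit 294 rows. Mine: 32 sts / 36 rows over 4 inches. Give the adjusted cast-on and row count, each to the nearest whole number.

Cast on 120 stitches; work 311 rows.

Stitches: 109 × 32/29 = 120.28 → 120.
Rows: 294 × 36/34 = 311.29 → 311.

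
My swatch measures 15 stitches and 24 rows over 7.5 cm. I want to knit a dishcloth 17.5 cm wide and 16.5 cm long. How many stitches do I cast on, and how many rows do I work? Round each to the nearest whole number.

Cast on 35 stitches and work 53 rows.

Stitch gauge = 15/7.5 = 2 sts/cm; 17.5 × 2 = 35.00 → 35 sts.
Row gauge = 24/7.5 = 3.2 rows/cm; 16.5 × 3.2 = 52.80 → 53 rows.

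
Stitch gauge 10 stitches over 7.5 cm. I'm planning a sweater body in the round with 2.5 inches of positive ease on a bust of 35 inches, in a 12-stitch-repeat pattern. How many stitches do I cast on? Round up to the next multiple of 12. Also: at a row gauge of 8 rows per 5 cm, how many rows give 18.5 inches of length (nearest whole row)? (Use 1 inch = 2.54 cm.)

Cast on 132 stitches; work 75 rows.

Finished = 35 + 2.5 = 37.5 inches.
37.5 inches × 2.54 = 95.25 cm.
10/7.5 = 1.333 sts per cm; 95.25 × 1.333 = 127.00 sts.
Next multiple of 12 → 132.
18.5 inches = 46.99 cm; × 1.6 = 75.18 → 75 rows.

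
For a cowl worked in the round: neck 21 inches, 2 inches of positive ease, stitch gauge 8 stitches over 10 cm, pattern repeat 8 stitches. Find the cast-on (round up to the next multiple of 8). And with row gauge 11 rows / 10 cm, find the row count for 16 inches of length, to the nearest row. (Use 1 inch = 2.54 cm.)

Cast on 48 stitches; work 45 rows.

Finished = 21 + 2 = 23 inches.
23 inches × 2.54 = 58.42 cm.
8/10 = 0.8 sts per cm; 58.42 × 0.8 = 46.74 sts.
Next multiple of 8 → 48.
16 inches = 40.64 cm; × 1.1 = 44.70 → 45 rows.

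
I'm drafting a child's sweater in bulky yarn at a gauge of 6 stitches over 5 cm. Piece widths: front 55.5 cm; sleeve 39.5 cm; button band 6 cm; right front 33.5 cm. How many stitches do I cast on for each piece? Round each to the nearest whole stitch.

Rate = 6/5 = 1.2 sts per cm.
front: 55.5 × 1.2 = 66.60 → 67.
sleeve: 39.5 × 1.2 = 47.40 → 47.
button band: 6 × 1.2 = 7.20 → 7.
right front: 33.5 × 1.2 = 40.20 → 40.

front 67; sleeve 47; button band 7; right front 40.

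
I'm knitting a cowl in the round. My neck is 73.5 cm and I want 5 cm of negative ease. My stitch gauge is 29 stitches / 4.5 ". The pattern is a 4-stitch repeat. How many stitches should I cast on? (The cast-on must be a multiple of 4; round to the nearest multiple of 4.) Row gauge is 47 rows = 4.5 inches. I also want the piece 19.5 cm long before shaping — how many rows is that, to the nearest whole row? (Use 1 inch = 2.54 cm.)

Cast on 172 stitches; work 80 rows.

Finished = 73.5 − 5 = 68.5 cm.
68.5 cm × 1/2.54 = 26.97 inches.
29/4.5 = 6.444 sts per in; 26.97 × 6.444 = 173.80 sts.
Nearest multiple of 4 → 172.
19.5 cm = 7.68 inches; × 10.444 = 80.18 → 80 rows.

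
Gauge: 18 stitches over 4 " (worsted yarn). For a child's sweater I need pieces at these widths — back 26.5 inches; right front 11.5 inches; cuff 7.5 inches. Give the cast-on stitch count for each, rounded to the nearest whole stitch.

Rate = 18/4 = 4.5 sts per in.
back: 26.5 × 4.5 = 119.25 → 119.
right front: 11.5 × 4.5 = 51.75 → 52.
cuff: 7.5 × 4.5 = 33.75 → 34.

back 119; right front 52; cuff 34.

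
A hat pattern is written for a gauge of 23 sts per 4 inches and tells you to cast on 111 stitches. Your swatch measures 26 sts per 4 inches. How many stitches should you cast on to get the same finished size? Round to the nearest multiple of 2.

CO 126 sts.

Scale factor = 26 / 23 = 1.130.
111 × 26 / 23 = 125.48 sts.
→ 126 sts.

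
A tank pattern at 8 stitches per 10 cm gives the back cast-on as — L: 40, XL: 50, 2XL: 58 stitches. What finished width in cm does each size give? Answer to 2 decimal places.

8/10 = 0.8 sts per cm.
L: 40 / 0.8 = 50.000 → 50.00 cm.
XL: 50 / 0.8 = 62.500 → 62.50 cm.
2XL: 58 / 0.8 = 72.500 → 72.50 cm.

L 50.00 cm; XL 62.50 cm; 2XL 72.50 cm.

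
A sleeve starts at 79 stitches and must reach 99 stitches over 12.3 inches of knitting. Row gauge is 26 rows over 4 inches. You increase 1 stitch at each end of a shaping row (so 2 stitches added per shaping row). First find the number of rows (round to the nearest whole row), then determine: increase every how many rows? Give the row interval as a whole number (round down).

Increase every 8th row.

Rows = 12.3 × 6.5 = 80.0 → 80 rows.
Stitches to add: 20 → 10 shaping rows (at 2 st each).
80 / 10 = 8.00 → every 8 rows.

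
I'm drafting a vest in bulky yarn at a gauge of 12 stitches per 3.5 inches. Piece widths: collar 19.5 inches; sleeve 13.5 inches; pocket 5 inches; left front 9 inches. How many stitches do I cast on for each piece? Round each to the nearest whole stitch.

collar 67; sleeve 46; pocket 17; left front 31.

Rate = 12/3.5 = 3.429 sts per in.
collar: 19.5 × 3.429 = 66.86 → 67.
sleeve: 13.5 × 3.429 = 46.29 → 46.
pocket: 5 × 3.429 = 17.14 → 17.
left front: 9 × 3.429 = 30.86 → 31.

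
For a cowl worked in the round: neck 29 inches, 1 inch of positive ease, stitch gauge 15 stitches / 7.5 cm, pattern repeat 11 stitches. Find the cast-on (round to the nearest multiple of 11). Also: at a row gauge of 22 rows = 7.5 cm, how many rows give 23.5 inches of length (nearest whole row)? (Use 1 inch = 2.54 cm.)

Cast on 154 stitches; work 175 rows.

Finished = 29 + 1 = 30 inches.
30 inches × 2.54 = 76.20 cm.
15/7.5 = 2 sts per cm; 76.20 × 2 = 152.40 sts.
Nearest multiple of 11 → 154.
23.5 inches = 59.69 cm; × 2.933 = 175.09 → 175 rows.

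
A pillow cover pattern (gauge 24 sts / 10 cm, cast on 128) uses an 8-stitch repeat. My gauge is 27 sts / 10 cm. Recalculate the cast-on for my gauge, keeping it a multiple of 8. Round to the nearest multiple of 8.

128 × 27 / 24 = 144.00.
Nearest multiple of 8: 144.

CO 144 sts.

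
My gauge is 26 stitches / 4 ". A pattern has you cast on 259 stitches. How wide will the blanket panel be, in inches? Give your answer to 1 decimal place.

26 stitches / 4 inch = 6.5 stitches per inch.
259 / 6.5 = 39.85 inches.

39.8 inches.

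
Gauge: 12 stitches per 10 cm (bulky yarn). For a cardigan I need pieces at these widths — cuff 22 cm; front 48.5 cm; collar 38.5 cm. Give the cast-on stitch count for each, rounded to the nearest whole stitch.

cuff 26; front 58; collar 46.

Rate = 12/10 = 1.2 sts per cm.
cuff: 22 × 1.2 = 26.40 → 26.
front: 48.5 × 1.2 = 58.20 → 58.
collar: 38.5 × 1.2 = 46.20 → 46.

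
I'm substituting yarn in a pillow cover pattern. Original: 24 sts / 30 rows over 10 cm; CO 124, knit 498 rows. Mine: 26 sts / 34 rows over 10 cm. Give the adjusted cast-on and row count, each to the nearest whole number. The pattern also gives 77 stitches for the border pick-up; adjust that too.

Cast on 134 stitches; work 564 rows; border pick-up 83 stitches.

Stitches: 124 × 26/24 = 134.33 → 134.
Rows: 498 × 34/30 = 564.40 → 564.
border pick-up: 77 × 26/24 = 83.42 → 83.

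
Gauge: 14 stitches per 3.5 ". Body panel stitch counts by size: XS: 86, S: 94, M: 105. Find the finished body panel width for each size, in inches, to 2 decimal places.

XS 21.50 inches; S 23.50 inches; M 26.25 inches.

14/3.5 = 4 sts per in.
XS: 86 / 4 = 21.500 → 21.50 in.
S: 94 / 4 = 23.500 → 23.50 in.
M: 105 / 4 = 26.250 → 26.25 in.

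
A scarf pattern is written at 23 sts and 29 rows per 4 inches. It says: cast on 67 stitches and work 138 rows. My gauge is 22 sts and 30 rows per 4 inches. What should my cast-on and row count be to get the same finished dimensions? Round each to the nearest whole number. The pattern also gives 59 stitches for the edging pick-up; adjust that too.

Cast on 64 stitches; work 143 rows; edging pick-up 56 stitches.

Stitches: 67 × 22/23 = 64.09 → 64.
Rows: 138 × 30/29 = 142.76 → 143.
edging pick-up: 59 × 22/23 = 56.43 → 56.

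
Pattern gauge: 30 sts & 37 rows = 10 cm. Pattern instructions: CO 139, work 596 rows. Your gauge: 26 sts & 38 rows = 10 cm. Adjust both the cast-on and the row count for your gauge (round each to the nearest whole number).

Stitches: 139 × 26/30 = 120.47 → 120.
Rows: 596 × 38/37 = 612.11 → 612.

Cast on 120 stitches; work 612 rows.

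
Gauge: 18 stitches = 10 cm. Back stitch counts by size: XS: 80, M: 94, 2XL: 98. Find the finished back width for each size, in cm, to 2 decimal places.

18/10 = 1.8 sts per cm.
XS: 80 / 1.8 = 44.444 → 44.44 cm.
M: 94 / 1.8 = 52.222 → 52.22 cm.
2XL: 98 / 1.8 = 54.444 → 54.44 cm.

XS 44.44 cm; M 52.22 cm; 2XL 54.44 cm.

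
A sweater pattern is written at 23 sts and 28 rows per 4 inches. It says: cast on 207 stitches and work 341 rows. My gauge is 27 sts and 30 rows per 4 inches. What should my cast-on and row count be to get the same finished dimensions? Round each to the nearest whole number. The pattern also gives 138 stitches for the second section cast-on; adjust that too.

Stitches: 207 × 27/23 = 243.00 → 243.
Rows: 341 × 30/28 = 365.36 → 365.
second section cast-on: 138 × 27/23 = 162.00 → 162.

Cast on 243 stitches; work 365 rows; second section cast-on 162 stitches.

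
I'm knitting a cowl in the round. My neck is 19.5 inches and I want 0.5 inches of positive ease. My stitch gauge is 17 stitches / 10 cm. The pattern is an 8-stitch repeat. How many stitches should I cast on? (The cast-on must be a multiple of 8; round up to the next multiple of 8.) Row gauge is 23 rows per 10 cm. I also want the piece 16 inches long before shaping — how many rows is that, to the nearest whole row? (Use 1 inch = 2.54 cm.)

Cast on 88 stitches; work 93 rows.

Finished = 19.5 + 0.5 = 20 inches.
20 inches × 2.54 = 50.80 cm.
17/10 = 1.7 sts per cm; 50.80 × 1.7 = 86.36 sts.
Next multiple of 8 → 88.
16 inches = 40.64 cm; × 2.3 = 93.47 → 93 rows.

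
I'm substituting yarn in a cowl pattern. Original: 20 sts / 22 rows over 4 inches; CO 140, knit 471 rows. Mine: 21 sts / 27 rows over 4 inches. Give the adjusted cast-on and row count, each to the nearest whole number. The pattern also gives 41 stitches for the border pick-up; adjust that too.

Stitches: 140 × 21/20 = 147.00 → 147.
Rows: 471 × 27/22 = 578.05 → 578.
border pick-up: 41 × 21/20 = 43.05 → 43.

Cast on 147 stitches; work 578 rows; border pick-up 43 stitches.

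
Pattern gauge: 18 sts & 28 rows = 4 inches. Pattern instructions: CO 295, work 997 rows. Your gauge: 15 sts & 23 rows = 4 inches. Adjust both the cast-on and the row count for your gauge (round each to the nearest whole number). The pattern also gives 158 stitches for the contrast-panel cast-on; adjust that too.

Stitches: 295 × 15/18 = 245.83 → 246.
Rows: 997 × 23/28 = 818.96 → 819.
contrast-panel cast-on: 158 × 15/18 = 131.67 → 132.

Cast on 246 stitches; work 819 rows; contrast-panel cast-on 132 stitches.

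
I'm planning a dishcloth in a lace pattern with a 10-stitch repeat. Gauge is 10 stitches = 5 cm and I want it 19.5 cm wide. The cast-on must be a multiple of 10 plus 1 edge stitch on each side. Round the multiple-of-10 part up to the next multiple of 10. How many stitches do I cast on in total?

10 / 5 = 2 sts per cm.
19.5 × 2 = 39.00 sts.
Less 2 edge sts → 37.00 for the repeat.
Next multiple of 10: 40.
Add back 2 edge sts → 42.

CO 42 sts.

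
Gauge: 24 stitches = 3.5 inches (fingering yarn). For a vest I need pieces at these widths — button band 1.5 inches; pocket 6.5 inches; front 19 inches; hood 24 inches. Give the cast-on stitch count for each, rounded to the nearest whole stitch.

Rate = 24/3.5 = 6.857 sts per in.
button band: 1.5 × 6.857 = 10.29 → 10.
pocket: 6.5 × 6.857 = 44.57 → 45.
front: 19 × 6.857 = 130.29 → 130.
hood: 24 × 6.857 = 164.57 → 165.

button band 10; pocket 45; front 130; hood 165.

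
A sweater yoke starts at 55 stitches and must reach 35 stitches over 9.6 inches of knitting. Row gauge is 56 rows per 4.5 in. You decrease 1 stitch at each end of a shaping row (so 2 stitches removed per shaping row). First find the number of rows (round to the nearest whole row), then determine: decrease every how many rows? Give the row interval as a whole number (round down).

Decrease every 11th row.

Rows = 9.6 × 12.444 = 119.5 → 119 rows.
Stitches to remove: 20 → 10 shaping rows (at 2 st each).
119 / 10 = 11.90 → every 11 rows.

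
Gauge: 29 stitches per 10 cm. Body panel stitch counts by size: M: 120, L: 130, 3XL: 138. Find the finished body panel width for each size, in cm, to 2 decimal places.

29/10 = 2.9 sts per cm.
M: 120 / 2.9 = 41.379 → 41.38 cm.
L: 130 / 2.9 = 44.828 → 44.83 cm.
3XL: 138 / 2.9 = 47.586 → 47.59 cm.

M 41.38 cm; L 44.83 cm; 3XL 47.59 cm.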